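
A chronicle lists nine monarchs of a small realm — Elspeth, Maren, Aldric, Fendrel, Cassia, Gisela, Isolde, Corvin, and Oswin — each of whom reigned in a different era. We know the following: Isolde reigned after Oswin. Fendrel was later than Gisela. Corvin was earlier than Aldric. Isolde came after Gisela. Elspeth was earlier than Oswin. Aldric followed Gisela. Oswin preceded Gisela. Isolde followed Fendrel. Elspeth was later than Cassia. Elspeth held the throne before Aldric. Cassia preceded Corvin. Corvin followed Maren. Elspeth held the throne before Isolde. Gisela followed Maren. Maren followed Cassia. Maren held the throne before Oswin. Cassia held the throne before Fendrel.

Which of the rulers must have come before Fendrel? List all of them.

Cassia, Elspeth, Gisela, Maren, Oswin

Directly stated before Fendrel: Cassia and Gisela.
Elspeth reaches Fendrel via Elspeth → Oswin → Gisela → Fendrel.
Maren reaches Fendrel via Maren → Gisela → Fendrel.
Oswin reaches Fendrel via Oswin → Gisela → Fendrel.
No chain forces Corvin (or any of the others) ahead of Fendrel.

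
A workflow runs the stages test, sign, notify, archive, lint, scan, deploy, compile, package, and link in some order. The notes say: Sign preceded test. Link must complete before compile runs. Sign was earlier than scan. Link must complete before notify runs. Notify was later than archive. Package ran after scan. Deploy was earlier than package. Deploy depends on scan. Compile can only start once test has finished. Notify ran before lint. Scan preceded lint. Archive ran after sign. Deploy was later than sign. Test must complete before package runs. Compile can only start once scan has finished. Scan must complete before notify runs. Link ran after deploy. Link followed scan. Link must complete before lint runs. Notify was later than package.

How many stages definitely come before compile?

5

Directly stated before compile: link, scan, and test.
Deploy reaches compile via deploy → link → compile.
Sign reaches compile via sign → scan → compile.
No chain forces notify (or any of the others) ahead of compile.
That's deploy, link, scan, sign, and test — 5 in all.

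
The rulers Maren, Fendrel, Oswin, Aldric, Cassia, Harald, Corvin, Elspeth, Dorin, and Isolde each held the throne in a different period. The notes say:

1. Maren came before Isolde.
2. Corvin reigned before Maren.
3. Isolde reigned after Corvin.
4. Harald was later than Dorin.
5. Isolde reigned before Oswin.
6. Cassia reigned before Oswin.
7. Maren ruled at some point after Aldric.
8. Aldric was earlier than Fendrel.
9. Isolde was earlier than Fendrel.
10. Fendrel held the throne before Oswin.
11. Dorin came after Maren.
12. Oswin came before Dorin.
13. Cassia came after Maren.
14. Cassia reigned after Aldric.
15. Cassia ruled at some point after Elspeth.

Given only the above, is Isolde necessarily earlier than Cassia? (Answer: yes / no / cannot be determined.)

cannot be determined

No chain of stated constraints runs from Isolde to Cassia, and none runs from Cassia to Isolde either.
So the relative order of Isolde and Cassia is not fixed by the given facts.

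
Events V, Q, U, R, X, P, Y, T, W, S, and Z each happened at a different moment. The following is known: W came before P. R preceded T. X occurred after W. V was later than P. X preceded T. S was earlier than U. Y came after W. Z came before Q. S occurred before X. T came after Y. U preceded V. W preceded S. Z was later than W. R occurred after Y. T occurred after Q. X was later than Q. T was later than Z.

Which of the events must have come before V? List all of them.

P, S, U, W

Directly stated before V: P and U.
S reaches V via S → U → V.
W reaches V via W → P → V.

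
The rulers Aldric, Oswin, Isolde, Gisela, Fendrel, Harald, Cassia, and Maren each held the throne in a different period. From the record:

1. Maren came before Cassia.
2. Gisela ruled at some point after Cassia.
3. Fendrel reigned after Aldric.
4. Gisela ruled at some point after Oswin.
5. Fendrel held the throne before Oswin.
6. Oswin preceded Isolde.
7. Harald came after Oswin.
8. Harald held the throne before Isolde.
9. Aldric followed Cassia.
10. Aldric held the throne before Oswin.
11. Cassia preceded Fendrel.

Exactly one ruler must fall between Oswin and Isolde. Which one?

Tracing the constraints gives Oswin → Harald → Isolde, so Harald sits after Oswin and before Isolde.
No other ruler is forced both after Oswin and before Isolde.

Harald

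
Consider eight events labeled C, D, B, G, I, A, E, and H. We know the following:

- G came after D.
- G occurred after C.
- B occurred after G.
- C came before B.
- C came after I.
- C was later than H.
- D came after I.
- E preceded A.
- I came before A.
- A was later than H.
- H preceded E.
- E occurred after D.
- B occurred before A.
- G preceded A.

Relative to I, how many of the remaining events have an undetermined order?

1

Forced after I: A, B, C, D, E, and G.
That leaves H with no forced order relative to I — 1.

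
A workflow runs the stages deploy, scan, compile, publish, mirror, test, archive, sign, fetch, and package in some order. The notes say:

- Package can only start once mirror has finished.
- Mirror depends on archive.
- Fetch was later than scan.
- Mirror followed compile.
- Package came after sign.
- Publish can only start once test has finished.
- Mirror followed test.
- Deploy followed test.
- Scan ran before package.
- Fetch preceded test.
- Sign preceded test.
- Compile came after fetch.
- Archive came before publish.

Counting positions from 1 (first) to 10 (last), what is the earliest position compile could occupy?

3

Fetch and scan must both come before compile — 2 forced predecessors.
Nothing else is forced ahead of compile, so its earliest slot is position 2 + 1 = 3.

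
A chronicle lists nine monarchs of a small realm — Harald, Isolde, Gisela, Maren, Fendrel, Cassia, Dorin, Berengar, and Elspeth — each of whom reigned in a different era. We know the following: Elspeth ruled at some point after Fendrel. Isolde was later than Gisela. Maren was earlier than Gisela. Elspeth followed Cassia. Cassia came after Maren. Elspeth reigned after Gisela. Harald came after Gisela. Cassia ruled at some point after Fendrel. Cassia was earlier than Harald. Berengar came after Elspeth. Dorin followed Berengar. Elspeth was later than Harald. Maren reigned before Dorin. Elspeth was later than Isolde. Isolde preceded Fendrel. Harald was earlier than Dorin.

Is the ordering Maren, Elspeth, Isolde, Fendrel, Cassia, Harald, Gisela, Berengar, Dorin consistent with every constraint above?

The constraints require Fendrel before Elspeth, but in the proposed sequence Elspeth appears ahead of Fendrel. That one violation is enough.

no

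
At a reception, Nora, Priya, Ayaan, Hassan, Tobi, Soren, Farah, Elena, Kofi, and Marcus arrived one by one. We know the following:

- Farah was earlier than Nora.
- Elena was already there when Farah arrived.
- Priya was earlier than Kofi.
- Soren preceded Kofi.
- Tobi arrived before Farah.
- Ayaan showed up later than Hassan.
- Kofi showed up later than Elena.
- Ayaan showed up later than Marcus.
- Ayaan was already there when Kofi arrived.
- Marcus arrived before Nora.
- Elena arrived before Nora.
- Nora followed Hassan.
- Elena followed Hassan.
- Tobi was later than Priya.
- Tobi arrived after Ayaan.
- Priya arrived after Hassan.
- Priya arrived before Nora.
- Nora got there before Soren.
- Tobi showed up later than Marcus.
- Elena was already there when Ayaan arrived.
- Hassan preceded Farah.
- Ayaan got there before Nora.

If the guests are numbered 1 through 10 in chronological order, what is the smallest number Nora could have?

8

Ayaan, Elena, Farah, Hassan, Marcus, Priya, and Tobi must all come before Nora — 7 forced predecessors.
Nothing else is forced ahead of Nora, so their earliest slot is position 7 + 1 = 8.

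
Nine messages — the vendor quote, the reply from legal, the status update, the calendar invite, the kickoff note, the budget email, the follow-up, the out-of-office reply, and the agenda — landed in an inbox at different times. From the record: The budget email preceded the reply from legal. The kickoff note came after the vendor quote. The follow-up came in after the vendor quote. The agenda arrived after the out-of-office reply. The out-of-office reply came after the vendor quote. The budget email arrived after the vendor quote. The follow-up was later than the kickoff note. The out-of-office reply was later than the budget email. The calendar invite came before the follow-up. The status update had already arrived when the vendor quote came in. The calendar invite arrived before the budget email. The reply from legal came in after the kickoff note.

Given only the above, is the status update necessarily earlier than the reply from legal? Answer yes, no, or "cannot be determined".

Chain the constraints: the status update → the vendor quote → the budget email → the reply from legal. Each link is directly stated, so the status update comes before the reply from legal.

yes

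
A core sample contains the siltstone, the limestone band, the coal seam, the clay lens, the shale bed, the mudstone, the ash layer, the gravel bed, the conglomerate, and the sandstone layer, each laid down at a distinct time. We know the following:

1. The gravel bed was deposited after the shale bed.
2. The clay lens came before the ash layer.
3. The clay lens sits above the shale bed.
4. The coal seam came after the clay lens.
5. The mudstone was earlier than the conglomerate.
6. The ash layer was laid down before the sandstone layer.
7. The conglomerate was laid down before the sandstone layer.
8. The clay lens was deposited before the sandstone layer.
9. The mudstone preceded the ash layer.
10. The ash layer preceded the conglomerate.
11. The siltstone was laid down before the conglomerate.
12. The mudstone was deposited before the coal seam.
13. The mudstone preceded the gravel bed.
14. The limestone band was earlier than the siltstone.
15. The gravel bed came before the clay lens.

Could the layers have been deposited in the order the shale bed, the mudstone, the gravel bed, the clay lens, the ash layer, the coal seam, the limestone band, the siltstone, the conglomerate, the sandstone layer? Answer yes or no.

yes

Check each stated constraint against the proposed order — e.g. the clay lens is ahead of the sandstone layer; the mudstone is ahead of the conglomerate. Every pair is in the required order; nothing is violated.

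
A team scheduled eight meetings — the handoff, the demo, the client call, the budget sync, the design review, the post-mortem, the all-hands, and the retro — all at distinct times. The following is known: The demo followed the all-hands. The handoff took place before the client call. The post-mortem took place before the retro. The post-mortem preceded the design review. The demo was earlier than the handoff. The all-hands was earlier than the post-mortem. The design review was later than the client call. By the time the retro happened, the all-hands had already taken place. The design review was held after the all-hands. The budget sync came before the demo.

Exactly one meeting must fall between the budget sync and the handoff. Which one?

the demo

Tracing the constraints gives the budget sync → the demo → the handoff, so the demo sits after the budget sync and before the handoff.
No other meeting is forced both after the budget sync and before the handoff.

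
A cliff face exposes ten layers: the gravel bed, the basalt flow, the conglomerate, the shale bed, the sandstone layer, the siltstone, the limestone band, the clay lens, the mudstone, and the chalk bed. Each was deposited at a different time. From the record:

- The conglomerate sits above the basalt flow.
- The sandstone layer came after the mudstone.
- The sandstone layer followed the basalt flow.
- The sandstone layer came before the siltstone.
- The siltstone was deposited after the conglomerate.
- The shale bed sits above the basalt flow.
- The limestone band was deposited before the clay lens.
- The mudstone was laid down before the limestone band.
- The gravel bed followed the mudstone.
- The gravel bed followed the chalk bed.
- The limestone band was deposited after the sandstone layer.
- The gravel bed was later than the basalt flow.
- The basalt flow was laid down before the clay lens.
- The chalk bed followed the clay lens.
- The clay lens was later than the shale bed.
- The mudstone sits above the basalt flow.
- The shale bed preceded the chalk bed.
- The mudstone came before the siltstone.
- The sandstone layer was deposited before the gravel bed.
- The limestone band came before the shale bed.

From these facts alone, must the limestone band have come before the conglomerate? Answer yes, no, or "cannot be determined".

cannot be determined

No chain of stated constraints runs from the limestone band to the conglomerate, and none runs from the conglomerate to the limestone band either.
So the relative order of the limestone band and the conglomerate is not fixed by the given facts.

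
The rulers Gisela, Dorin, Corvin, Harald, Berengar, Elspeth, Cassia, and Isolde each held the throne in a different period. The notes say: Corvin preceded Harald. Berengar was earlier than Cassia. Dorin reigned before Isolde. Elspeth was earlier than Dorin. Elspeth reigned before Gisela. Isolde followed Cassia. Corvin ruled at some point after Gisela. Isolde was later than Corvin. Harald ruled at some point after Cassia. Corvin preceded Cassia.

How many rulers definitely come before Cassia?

Directly stated before Cassia: Berengar and Corvin.
Elspeth reaches Cassia via Elspeth → Gisela → Corvin → Cassia.
Gisela reaches Cassia via Gisela → Corvin → Cassia.
No chain forces Isolde (or any of the others) ahead of Cassia.
That's Berengar, Corvin, Elspeth, and Gisela — 4 in all.

4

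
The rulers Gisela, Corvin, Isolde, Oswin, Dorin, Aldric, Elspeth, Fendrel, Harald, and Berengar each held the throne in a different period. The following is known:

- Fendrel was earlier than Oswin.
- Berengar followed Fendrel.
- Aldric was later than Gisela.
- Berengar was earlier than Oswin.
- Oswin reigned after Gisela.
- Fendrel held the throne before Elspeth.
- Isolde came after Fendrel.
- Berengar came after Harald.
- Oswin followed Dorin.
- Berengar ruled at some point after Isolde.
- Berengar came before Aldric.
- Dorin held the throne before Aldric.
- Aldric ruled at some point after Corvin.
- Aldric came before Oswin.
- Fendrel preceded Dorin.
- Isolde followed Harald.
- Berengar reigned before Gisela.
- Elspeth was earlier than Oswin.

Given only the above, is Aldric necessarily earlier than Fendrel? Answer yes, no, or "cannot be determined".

no

Tracing the constraints gives Fendrel → Berengar → Aldric, so Fendrel must come before Aldric.
That means Aldric cannot be before Fendrel.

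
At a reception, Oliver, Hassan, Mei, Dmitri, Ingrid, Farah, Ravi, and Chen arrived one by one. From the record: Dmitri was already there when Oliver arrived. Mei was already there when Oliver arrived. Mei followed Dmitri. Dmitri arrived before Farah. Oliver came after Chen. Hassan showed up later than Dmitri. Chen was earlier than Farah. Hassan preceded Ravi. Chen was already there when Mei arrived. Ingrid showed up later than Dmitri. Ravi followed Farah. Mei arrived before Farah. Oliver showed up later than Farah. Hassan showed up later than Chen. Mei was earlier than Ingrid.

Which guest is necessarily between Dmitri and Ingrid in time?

Tracing the constraints gives Dmitri → Mei → Ingrid, so Mei sits after Dmitri and before Ingrid.
No other guest is forced both after Dmitri and before Ingrid.

Mei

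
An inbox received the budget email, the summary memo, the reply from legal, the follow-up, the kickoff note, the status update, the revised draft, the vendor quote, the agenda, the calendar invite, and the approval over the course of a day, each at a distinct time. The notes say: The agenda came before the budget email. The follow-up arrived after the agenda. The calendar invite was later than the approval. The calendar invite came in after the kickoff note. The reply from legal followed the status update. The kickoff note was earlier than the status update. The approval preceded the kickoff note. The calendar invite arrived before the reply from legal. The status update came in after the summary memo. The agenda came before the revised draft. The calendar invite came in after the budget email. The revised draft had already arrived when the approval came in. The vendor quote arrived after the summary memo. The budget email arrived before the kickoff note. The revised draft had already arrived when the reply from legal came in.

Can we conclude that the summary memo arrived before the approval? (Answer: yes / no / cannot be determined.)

No chain of stated constraints runs from the summary memo to the approval, and none runs from the approval to the summary memo either.
So the relative order of the summary memo and the approval is not fixed by the given facts.

cannot be determined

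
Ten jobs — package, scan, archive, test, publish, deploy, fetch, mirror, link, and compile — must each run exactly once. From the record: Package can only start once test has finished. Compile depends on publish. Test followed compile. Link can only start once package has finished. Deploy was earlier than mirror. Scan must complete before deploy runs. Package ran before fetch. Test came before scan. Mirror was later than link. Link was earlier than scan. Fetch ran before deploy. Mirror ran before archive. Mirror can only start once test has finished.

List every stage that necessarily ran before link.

compile, package, publish, test

Directly stated before link: package.
Compile reaches link via compile → test → package → link.
Publish reaches link via publish → compile → test → package → link.
Test reaches link via test → package → link.
No chain forces fetch (or any of the others) ahead of link.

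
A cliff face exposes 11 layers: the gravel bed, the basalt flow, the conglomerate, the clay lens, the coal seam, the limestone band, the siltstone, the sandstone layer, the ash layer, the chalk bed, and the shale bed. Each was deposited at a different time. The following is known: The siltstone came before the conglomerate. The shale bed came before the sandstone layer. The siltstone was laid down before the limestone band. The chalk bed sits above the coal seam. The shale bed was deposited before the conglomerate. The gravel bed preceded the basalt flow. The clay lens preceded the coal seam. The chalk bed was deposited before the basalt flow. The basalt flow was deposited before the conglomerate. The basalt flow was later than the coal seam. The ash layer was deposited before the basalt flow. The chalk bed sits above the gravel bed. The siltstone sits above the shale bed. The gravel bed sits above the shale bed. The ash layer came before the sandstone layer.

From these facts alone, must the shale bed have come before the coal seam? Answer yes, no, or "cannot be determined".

cannot be determined

No chain of stated constraints runs from the shale bed to the coal seam, and none runs from the coal seam to the shale bed either.
So the relative order of the shale bed and the coal seam is not fixed by the given facts.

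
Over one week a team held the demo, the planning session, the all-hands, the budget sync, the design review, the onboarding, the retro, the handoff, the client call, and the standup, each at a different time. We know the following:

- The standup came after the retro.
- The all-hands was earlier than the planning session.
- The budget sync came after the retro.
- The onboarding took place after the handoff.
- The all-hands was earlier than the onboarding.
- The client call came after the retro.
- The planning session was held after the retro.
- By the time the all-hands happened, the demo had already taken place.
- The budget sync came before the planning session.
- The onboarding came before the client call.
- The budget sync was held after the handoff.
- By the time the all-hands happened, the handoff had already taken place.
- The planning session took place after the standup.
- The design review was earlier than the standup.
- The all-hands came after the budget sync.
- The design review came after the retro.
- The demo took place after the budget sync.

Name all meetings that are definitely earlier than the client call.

Directly stated before the client call: the onboarding and the retro.
The all-hands reaches the client call via the all-hands → the onboarding → the client call.
The budget sync reaches the client call via the budget sync → the all-hands → the onboarding → the client call.
The demo reaches the client call via the demo → the all-hands → the onboarding → the client call.
Likewise the handoff reaches the client call by chaining the stated constraints.
No chain forces the planning session (or any of the others) ahead of the client call.

the all-hands, the budget sync, the demo, the handoff, the onboarding, the retro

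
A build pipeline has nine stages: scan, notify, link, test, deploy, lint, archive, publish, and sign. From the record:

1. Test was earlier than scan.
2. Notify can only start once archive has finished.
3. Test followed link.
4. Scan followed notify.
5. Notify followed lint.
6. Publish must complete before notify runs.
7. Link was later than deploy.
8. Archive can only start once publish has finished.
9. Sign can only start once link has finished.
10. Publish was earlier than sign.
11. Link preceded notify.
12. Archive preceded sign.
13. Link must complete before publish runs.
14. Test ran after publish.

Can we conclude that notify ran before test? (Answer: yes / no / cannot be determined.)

No chain of stated constraints runs from notify to test, and none runs from test to notify either.
So the relative order of notify and test is not fixed by the given facts.

cannot be determined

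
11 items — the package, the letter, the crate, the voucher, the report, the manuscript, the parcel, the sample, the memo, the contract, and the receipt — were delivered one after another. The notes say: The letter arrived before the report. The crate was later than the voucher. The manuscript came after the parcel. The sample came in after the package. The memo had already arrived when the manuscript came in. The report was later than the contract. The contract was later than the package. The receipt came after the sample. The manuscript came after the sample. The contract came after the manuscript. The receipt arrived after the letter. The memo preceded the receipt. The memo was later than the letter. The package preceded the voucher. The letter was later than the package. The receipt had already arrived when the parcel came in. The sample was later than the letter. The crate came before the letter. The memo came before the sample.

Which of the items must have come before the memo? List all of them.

the crate, the letter, the package, the voucher

Directly stated before the memo: the letter.
The crate reaches the memo via the crate → the letter → the memo.
The package reaches the memo via the package → the letter → the memo.
The voucher reaches the memo via the voucher → the crate → the letter → the memo.
No chain forces the receipt (or any of the others) ahead of the memo.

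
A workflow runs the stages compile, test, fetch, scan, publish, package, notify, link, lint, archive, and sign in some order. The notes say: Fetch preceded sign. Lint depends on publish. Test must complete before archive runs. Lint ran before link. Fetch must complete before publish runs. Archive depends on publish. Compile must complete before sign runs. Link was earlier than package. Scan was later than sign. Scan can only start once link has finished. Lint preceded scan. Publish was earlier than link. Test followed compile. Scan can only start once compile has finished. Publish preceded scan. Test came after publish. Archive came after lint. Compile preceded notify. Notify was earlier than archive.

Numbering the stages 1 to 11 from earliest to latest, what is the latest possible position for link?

9

Link must come before package and scan — 2 stages forced after it.
Everything else can be placed before link in some valid order, so link can sit as late as position 11 − 2 = 9.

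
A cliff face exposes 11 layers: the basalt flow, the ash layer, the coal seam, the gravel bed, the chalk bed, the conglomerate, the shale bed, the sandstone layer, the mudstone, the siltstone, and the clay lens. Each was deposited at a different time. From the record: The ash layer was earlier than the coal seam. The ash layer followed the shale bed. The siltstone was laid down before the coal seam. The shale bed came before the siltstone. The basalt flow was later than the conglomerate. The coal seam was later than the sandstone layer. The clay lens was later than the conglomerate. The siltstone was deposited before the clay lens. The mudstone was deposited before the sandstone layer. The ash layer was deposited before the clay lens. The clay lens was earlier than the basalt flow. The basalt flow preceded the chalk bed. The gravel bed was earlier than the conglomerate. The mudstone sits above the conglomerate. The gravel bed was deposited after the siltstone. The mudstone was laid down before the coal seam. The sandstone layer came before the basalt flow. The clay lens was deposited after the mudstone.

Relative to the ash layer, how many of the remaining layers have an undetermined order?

5

Forced before the ash layer: the shale bed; forced after the ash layer: the basalt flow, the chalk bed, the clay lens, and the coal seam.
That leaves the conglomerate, the gravel bed, the mudstone, the sandstone layer, and the siltstone with no forced order relative to the ash layer — 5.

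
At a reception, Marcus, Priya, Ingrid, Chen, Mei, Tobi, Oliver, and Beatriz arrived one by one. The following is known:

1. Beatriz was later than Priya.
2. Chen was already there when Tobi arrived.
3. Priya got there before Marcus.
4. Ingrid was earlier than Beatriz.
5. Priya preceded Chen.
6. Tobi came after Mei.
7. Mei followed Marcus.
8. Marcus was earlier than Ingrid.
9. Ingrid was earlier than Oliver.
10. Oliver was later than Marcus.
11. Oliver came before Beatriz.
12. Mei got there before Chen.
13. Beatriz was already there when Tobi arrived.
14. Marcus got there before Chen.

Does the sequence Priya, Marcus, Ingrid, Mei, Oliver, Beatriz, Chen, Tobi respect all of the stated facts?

Check each stated constraint against the proposed order — e.g. Marcus is ahead of Chen; Priya is ahead of Chen. Every pair is in the required order; nothing is violated.

yes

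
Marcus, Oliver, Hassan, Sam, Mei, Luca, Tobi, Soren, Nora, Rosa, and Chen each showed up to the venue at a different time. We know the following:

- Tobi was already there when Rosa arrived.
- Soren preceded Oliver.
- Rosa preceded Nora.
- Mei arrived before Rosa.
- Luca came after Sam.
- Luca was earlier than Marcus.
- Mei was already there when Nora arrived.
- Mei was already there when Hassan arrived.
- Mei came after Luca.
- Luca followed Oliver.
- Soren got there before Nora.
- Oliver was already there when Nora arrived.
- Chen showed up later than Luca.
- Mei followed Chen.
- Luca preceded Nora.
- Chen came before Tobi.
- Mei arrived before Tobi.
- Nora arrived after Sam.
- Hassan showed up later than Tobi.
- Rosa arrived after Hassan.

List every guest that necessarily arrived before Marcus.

Directly stated before Marcus: Luca.
Oliver reaches Marcus via Oliver → Luca → Marcus.
Sam reaches Marcus via Sam → Luca → Marcus.
Soren reaches Marcus via Soren → Oliver → Luca → Marcus.
No chain forces Tobi (or any of the others) ahead of Marcus.

Luca, Oliver, Sam, Soren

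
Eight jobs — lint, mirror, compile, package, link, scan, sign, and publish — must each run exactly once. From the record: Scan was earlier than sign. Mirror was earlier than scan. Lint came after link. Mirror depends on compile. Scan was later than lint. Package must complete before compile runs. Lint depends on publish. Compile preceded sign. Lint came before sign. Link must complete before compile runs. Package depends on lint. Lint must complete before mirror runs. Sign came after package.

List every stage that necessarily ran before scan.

compile, link, lint, mirror, package, publish

Directly stated before scan: lint and mirror.
Compile reaches scan via compile → mirror → scan.
Link reaches scan via link → lint → scan.
Package reaches scan via package → compile → mirror → scan.
Likewise publish reaches scan by chaining the stated constraints.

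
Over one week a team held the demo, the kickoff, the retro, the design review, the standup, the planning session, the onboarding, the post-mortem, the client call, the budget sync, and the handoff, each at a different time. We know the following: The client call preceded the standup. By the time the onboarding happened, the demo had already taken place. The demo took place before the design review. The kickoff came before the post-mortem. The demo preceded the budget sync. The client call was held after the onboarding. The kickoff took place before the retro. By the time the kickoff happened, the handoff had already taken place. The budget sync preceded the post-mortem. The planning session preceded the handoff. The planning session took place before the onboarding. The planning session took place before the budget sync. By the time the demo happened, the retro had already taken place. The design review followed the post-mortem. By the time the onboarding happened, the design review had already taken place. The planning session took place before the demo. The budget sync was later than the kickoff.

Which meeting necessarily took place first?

The planning session has a chain of constraints placing it before every other meeting, so the planning session must be first.

the planning session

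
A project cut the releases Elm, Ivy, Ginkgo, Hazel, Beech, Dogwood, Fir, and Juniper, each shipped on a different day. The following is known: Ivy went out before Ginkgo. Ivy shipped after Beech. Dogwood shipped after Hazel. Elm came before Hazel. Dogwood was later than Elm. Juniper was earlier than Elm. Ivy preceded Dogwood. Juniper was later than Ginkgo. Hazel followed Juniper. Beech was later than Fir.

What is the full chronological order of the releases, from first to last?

Fir, Beech, Ivy, Ginkgo, Juniper, Elm, Hazel, Dogwood

The constraints fix every adjacent pair, so only one ordering works:
Fir → Beech → Ivy → Ginkgo → Juniper → Elm → Hazel → Dogwood.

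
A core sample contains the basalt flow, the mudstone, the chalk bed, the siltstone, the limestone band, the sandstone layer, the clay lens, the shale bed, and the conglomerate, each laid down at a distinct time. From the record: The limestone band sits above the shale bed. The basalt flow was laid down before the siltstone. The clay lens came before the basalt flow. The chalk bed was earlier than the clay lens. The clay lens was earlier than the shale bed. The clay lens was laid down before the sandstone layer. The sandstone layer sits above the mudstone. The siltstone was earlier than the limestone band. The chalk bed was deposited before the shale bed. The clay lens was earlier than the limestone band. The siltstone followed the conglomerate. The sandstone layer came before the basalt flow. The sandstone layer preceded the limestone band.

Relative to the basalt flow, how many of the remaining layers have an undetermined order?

Forced before the basalt flow: the chalk bed, the clay lens, the mudstone, and the sandstone layer; forced after the basalt flow: the limestone band and the siltstone.
That leaves the conglomerate and the shale bed with no forced order relative to the basalt flow — 2.

2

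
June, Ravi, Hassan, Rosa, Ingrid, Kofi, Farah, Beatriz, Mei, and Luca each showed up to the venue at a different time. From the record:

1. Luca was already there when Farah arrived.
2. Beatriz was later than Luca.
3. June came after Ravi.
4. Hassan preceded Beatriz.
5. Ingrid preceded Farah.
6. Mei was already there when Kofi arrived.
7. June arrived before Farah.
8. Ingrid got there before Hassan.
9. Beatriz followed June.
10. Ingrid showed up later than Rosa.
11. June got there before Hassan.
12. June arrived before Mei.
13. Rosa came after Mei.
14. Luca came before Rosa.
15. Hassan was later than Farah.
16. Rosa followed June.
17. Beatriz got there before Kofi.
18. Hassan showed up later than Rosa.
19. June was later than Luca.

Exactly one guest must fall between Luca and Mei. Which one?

Tracing the constraints gives Luca → June → Mei, so June sits after Luca and before Mei.
No other guest is forced both after Luca and before Mei.

June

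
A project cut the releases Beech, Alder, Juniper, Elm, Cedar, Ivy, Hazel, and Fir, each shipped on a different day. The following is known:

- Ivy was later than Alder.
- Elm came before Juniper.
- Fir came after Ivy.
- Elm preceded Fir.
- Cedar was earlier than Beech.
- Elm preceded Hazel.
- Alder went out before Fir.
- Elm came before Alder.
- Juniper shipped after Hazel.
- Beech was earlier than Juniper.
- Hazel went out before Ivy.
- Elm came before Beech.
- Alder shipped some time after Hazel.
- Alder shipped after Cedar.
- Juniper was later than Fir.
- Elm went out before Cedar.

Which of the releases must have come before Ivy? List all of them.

Directly stated before Ivy: Alder and Hazel.
Cedar reaches Ivy via Cedar → Alder → Ivy.
Elm reaches Ivy via Elm → Alder → Ivy.

Alder, Cedar, Elm, Hazel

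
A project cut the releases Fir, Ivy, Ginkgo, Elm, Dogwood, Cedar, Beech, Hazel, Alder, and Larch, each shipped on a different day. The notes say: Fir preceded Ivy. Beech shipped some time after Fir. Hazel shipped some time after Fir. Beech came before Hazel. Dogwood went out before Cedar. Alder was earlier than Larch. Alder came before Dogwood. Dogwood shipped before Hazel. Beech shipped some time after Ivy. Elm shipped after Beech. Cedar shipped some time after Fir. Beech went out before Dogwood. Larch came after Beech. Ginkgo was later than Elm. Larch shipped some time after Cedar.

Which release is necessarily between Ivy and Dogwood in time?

Tracing the constraints gives Ivy → Beech → Dogwood, so Beech sits after Ivy and before Dogwood.
No other release is forced both after Ivy and before Dogwood.

Beech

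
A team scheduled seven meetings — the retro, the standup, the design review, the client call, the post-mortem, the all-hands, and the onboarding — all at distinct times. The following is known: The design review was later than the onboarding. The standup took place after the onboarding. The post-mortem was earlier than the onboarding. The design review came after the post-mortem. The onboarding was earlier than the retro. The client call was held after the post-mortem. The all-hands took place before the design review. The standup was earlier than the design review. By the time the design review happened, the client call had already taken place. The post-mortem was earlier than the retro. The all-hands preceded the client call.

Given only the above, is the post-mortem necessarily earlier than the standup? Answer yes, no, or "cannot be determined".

Chain the constraints: the post-mortem → the onboarding → the standup. Each link is directly stated, so the post-mortem comes before the standup.

yes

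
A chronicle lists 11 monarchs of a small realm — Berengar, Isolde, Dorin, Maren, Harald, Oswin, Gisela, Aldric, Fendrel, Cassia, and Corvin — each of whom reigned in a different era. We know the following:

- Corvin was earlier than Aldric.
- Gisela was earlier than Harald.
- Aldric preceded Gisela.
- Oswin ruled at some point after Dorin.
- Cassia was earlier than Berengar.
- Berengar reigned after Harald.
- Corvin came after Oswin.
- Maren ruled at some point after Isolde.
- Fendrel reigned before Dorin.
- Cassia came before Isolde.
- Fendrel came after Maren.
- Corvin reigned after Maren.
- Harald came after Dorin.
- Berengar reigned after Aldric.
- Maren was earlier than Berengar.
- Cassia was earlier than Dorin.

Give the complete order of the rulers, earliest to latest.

Cassia, Isolde, Maren, Fendrel, Dorin, Oswin, Corvin, Aldric, Gisela, Harald, Berengar

The constraints fix every adjacent pair, so only one ordering works:
Cassia → Isolde → Maren → Fendrel → Dorin → Oswin → Corvin → Aldric → Gisela → Harald → Berengar.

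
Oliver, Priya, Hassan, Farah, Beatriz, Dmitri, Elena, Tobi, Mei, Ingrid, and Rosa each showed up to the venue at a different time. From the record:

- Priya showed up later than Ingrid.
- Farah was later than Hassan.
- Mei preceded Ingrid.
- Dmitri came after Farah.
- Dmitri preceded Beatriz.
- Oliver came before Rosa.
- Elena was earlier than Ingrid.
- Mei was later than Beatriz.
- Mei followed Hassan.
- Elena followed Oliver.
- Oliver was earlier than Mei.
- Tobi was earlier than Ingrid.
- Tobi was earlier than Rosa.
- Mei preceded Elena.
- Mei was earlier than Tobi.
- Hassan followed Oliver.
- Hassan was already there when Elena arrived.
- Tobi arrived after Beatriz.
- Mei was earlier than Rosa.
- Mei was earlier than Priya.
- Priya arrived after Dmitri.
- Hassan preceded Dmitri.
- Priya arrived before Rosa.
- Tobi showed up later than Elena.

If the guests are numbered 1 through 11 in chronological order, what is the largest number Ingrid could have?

9

Ingrid must come before Priya and Rosa — 2 guests forced after them.
Everything else can be placed before Ingrid in some valid order, so Ingrid can sit as late as position 11 − 2 = 9.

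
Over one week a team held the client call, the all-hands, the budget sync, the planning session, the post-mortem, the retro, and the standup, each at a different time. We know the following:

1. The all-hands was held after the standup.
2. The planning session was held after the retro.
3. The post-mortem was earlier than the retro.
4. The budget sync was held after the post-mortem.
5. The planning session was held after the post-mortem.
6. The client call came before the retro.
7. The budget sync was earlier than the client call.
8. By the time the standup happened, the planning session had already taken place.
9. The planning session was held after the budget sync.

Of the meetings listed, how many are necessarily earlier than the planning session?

Directly stated before the planning session: the budget sync, the post-mortem, and the retro.
The client call reaches the planning session via the client call → the retro → the planning session.
That's the budget sync, the client call, the post-mortem, and the retro — 4 in all.

4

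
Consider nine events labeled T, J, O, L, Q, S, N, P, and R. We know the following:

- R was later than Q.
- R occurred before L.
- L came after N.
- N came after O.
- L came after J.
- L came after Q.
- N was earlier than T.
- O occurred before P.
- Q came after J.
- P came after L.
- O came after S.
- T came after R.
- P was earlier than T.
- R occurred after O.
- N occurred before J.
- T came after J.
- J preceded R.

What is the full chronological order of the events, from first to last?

The constraints fix every adjacent pair, so only one ordering works:
S → O → N → J → Q → R → L → P → T.

S, O, N, J, Q, R, L, P, T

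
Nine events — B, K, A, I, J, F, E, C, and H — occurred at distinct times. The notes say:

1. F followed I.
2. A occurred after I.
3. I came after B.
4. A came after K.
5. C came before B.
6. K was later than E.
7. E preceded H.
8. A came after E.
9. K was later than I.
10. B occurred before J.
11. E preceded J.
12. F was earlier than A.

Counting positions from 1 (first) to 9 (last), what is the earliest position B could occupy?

2

C must come before B — 1 forced predecessor.
Nothing else is forced ahead of B, so its earliest slot is position 1 + 1 = 2.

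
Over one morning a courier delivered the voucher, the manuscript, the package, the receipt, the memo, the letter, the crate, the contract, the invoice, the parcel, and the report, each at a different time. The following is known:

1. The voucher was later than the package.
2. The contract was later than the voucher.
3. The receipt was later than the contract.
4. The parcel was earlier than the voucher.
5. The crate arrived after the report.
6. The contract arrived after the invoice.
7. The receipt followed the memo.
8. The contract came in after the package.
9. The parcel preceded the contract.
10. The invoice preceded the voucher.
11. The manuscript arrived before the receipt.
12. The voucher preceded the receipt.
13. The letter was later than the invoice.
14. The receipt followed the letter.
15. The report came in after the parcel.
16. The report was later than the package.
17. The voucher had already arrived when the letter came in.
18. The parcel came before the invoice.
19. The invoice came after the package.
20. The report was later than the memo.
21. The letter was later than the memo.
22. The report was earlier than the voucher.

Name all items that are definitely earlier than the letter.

the invoice, the memo, the package, the parcel, the report, the voucher

Directly stated before the letter: the invoice, the memo, and the voucher.
The package reaches the letter via the package → the voucher → the letter.
The parcel reaches the letter via the parcel → the voucher → the letter.
The report reaches the letter via the report → the voucher → the letter.
No chain forces the contract (or any of the others) ahead of the letter.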